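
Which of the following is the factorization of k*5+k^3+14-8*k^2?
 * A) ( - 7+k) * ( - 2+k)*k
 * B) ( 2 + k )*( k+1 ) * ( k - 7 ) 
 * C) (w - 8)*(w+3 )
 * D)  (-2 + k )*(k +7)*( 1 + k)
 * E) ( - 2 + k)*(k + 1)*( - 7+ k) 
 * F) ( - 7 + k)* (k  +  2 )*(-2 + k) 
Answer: E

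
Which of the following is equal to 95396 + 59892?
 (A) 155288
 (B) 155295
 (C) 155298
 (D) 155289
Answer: A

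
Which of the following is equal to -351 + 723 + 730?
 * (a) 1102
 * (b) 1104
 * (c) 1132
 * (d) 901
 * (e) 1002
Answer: a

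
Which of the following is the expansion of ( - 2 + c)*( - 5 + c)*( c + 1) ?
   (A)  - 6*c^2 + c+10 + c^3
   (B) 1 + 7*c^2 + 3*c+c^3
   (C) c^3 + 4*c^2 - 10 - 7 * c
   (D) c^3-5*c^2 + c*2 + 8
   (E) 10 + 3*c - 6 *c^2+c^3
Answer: E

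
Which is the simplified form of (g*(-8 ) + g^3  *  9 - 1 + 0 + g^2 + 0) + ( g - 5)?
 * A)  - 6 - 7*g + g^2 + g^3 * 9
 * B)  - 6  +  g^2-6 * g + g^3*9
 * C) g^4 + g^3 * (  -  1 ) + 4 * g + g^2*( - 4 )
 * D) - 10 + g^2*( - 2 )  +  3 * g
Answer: A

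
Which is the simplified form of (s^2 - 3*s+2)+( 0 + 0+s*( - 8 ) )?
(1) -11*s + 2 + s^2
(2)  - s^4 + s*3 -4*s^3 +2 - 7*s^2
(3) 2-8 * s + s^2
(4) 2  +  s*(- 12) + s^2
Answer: 1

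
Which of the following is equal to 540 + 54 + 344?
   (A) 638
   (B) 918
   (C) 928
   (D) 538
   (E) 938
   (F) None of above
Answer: E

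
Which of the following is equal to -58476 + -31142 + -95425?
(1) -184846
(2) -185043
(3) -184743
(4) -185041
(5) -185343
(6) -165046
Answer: 2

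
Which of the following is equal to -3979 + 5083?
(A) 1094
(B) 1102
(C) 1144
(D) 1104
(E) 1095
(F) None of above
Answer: D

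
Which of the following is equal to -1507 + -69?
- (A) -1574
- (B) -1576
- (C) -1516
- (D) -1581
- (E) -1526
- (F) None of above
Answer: B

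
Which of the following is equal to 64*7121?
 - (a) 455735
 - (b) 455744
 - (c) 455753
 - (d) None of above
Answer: b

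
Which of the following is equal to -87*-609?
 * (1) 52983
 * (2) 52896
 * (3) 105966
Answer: 1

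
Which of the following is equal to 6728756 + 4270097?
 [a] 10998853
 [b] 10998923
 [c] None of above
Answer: a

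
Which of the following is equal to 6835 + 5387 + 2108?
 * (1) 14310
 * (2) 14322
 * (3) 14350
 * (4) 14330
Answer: 4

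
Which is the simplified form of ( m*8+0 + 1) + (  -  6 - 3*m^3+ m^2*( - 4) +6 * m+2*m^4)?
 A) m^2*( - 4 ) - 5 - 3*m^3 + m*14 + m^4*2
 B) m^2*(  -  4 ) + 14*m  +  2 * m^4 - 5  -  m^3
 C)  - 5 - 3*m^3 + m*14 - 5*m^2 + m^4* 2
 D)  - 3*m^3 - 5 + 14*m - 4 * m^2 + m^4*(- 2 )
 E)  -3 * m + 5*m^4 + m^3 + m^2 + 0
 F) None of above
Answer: A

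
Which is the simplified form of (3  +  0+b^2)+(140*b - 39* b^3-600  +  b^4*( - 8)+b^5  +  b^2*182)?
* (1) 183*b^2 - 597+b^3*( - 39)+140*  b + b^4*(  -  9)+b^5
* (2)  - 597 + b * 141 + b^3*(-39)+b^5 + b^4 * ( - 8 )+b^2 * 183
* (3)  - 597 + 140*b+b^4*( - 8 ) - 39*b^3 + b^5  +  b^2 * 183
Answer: 3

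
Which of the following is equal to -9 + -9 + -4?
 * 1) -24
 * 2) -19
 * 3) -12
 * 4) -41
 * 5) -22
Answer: 5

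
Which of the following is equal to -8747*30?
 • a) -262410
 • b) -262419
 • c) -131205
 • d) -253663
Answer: a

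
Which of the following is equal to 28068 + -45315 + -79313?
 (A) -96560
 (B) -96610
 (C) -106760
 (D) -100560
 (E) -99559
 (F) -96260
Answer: A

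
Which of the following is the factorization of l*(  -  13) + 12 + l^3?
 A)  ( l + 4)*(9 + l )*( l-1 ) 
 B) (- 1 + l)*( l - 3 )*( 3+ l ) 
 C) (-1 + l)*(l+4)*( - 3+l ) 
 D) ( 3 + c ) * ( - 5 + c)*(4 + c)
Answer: C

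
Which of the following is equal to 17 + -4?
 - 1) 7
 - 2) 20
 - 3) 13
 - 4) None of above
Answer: 3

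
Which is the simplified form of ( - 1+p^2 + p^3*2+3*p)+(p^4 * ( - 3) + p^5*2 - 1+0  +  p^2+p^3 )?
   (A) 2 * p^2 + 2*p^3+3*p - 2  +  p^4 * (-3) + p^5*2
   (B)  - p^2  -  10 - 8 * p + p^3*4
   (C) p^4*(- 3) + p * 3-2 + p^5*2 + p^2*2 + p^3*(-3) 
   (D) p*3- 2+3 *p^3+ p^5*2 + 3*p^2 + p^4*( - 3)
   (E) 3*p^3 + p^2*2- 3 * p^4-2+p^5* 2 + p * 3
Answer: E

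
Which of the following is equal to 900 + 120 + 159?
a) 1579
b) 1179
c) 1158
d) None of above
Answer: b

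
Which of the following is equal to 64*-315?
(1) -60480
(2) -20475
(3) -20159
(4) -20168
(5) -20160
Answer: 5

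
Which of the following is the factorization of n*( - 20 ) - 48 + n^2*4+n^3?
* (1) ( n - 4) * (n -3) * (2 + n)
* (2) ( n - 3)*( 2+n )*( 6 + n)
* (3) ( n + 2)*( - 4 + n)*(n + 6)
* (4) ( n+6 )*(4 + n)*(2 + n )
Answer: 3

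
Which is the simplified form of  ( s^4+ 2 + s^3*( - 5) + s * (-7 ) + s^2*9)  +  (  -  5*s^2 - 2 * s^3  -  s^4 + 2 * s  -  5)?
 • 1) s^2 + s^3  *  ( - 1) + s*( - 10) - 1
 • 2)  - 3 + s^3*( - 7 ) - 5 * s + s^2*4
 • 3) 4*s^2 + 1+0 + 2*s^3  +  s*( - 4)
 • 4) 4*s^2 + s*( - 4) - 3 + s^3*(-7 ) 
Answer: 2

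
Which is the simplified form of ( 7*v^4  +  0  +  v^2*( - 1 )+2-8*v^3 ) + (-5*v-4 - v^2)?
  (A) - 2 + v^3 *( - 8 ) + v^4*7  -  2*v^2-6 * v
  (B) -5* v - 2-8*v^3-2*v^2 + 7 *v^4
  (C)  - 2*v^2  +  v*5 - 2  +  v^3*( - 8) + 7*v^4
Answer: B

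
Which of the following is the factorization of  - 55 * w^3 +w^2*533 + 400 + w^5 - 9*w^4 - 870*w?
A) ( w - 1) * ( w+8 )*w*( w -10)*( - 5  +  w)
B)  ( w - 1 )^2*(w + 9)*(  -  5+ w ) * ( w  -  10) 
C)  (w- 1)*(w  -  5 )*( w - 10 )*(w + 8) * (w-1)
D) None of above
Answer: C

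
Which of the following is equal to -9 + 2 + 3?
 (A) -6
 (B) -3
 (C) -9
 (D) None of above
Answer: D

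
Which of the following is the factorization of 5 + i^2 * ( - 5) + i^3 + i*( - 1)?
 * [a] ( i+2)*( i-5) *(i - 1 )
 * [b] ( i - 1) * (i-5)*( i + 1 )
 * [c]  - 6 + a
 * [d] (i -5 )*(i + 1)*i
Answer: b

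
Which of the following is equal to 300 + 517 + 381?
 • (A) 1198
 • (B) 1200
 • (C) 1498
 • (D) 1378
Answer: A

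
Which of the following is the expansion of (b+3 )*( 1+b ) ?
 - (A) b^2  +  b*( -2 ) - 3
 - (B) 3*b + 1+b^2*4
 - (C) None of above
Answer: C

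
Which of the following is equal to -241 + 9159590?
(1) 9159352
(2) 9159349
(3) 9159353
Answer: 2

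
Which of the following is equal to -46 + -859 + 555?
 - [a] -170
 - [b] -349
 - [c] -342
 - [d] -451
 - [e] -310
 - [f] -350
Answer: f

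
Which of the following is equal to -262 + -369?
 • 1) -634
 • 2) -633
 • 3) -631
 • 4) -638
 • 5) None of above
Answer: 3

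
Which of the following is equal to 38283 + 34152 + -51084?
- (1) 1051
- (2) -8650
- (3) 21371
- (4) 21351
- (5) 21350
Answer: 4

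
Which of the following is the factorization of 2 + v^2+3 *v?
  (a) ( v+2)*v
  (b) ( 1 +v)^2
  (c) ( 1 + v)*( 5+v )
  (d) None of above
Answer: d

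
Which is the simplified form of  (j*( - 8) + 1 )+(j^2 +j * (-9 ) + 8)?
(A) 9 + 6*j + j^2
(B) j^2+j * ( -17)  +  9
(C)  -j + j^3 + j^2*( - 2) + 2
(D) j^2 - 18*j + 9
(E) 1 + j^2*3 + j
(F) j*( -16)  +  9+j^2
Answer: B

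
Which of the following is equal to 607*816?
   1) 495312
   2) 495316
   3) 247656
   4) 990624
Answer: 1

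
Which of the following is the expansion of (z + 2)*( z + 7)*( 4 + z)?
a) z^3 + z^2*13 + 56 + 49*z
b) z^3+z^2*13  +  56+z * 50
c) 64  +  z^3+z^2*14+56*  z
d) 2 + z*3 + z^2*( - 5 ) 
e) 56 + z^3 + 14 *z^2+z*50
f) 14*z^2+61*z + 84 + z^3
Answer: b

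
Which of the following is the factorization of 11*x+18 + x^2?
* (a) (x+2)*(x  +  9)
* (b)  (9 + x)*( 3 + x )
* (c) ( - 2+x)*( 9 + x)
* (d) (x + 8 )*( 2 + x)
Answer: a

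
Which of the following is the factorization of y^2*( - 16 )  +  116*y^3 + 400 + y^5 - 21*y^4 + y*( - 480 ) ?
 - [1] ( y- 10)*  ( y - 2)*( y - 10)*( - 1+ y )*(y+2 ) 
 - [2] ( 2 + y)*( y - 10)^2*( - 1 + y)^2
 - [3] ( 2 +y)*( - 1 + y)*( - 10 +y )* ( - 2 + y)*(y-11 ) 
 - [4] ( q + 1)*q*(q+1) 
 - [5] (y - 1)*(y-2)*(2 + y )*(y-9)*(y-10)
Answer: 1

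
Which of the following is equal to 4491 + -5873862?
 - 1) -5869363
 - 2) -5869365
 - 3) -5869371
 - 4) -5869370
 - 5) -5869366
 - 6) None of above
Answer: 3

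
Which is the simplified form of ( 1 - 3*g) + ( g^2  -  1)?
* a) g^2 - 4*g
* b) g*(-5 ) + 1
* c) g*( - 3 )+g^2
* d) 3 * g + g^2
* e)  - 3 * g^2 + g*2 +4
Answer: c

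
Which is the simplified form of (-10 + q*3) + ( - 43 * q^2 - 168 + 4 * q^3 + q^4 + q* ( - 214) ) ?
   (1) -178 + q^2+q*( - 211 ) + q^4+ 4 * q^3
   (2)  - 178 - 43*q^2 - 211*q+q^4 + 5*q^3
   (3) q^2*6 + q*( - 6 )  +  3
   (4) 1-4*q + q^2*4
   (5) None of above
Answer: 5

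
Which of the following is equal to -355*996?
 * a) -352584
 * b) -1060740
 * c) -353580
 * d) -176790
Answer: c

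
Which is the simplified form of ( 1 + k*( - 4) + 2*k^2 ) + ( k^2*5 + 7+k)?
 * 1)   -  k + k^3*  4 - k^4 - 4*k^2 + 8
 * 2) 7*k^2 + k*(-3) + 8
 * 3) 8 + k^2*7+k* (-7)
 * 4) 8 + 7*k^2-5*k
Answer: 2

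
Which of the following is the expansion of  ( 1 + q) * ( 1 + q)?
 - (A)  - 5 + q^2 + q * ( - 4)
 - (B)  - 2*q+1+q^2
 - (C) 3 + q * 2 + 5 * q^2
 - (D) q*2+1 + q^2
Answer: D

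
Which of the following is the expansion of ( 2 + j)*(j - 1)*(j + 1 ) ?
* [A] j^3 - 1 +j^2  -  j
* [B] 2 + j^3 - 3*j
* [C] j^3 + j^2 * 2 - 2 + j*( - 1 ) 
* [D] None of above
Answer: C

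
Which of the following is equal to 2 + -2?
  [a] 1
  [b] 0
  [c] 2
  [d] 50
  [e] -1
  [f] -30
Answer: b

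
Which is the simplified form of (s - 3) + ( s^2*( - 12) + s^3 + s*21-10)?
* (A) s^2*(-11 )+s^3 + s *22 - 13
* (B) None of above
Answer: B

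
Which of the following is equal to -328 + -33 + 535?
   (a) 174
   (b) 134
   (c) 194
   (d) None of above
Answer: a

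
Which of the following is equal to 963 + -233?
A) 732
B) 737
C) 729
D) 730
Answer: D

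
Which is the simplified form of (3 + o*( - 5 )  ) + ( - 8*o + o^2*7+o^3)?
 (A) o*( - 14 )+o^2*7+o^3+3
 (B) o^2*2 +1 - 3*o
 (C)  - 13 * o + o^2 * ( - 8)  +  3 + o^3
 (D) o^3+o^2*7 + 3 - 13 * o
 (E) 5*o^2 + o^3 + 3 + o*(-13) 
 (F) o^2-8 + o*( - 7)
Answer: D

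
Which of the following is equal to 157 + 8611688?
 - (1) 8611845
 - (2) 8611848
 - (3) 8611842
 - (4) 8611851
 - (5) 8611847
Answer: 1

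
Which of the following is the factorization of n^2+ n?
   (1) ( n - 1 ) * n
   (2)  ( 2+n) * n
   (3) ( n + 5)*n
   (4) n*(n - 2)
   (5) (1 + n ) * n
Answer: 5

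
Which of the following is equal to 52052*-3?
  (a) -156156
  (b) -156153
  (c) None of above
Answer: a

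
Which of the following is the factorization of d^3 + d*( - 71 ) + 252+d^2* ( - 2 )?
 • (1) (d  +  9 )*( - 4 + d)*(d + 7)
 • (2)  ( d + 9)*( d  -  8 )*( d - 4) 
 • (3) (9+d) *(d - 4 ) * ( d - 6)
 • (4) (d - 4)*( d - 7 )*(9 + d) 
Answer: 4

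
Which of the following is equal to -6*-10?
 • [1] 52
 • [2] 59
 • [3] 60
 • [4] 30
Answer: 3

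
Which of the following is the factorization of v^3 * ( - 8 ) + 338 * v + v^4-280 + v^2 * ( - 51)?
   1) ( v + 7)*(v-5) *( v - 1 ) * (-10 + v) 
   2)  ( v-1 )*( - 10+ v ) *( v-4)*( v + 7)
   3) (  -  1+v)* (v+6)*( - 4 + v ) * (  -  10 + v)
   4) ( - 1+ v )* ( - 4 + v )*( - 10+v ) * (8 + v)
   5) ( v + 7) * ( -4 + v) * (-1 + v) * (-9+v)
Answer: 2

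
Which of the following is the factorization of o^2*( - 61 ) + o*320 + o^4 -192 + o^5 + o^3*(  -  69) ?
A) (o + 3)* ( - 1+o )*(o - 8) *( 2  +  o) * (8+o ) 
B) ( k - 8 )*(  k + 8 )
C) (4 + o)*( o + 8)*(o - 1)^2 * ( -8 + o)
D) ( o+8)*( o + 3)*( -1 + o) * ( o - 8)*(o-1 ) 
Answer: D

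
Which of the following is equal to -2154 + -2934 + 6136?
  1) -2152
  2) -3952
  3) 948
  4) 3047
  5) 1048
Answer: 5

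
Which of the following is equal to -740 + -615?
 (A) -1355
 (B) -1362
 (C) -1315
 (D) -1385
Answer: A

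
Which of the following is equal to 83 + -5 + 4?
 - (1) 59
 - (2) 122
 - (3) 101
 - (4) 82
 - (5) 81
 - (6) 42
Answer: 4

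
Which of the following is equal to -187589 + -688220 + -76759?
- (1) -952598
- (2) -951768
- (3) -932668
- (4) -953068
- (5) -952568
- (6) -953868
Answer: 5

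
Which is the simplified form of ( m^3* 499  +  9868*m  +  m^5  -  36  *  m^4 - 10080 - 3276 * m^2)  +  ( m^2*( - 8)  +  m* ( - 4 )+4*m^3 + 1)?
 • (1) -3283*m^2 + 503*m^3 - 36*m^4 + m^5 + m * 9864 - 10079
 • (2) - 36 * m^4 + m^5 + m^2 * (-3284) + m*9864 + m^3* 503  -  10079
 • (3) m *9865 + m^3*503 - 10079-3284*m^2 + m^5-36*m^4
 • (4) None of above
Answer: 2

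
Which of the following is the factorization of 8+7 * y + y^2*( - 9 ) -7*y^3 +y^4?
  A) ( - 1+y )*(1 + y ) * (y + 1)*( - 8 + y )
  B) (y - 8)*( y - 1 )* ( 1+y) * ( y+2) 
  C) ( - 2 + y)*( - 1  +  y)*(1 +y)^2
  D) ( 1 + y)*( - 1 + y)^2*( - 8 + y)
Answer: A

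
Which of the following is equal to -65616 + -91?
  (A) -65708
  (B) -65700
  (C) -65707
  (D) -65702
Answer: C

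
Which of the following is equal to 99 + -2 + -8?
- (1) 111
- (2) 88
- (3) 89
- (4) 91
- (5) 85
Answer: 3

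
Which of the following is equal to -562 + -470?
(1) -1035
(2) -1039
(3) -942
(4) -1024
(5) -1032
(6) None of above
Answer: 5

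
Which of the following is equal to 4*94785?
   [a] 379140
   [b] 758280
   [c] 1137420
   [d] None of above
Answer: a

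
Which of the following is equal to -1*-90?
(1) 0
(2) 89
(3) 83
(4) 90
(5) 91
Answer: 4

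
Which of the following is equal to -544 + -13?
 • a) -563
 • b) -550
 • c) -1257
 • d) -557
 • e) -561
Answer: d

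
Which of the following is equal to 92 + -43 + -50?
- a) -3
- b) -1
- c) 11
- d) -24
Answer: b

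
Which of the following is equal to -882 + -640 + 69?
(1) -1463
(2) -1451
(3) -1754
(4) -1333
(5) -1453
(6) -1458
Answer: 5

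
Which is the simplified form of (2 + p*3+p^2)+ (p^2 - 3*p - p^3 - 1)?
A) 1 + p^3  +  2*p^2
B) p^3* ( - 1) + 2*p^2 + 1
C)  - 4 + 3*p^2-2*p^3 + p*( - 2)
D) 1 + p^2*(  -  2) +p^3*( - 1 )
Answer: B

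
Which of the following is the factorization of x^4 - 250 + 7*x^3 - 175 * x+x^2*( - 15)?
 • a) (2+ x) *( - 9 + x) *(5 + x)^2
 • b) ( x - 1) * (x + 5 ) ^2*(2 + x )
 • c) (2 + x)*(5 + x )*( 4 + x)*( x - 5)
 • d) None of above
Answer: d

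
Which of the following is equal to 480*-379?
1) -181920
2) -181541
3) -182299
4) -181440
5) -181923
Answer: 1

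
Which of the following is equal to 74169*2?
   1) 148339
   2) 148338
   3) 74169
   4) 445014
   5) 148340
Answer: 2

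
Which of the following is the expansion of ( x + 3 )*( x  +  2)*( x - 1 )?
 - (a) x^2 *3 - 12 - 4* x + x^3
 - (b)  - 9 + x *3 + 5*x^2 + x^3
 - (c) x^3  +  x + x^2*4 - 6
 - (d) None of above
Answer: c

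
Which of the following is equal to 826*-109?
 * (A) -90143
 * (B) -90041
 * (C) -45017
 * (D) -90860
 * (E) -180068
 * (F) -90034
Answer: F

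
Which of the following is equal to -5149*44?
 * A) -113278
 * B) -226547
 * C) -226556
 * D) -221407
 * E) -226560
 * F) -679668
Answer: C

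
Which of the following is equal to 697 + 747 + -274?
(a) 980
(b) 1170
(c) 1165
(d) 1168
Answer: b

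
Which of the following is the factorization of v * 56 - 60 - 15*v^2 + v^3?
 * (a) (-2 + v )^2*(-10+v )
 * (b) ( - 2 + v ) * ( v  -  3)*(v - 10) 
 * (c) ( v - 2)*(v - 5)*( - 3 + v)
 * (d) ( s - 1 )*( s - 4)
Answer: b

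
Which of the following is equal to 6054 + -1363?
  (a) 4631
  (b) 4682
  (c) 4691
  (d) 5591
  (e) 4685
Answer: c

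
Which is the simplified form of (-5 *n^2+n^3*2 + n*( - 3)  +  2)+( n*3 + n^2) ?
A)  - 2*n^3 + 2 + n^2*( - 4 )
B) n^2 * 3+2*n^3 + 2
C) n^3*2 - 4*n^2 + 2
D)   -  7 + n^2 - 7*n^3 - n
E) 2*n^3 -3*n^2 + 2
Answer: C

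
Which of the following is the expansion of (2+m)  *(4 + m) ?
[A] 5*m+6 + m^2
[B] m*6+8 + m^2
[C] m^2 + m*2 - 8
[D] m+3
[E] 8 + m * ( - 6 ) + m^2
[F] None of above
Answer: B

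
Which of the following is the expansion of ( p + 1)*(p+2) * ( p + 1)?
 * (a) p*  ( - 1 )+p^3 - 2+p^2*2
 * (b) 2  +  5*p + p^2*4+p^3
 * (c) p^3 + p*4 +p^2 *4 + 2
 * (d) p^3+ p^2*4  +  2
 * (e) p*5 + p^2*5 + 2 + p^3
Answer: b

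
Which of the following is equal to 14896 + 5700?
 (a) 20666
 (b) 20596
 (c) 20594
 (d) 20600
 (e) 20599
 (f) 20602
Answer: b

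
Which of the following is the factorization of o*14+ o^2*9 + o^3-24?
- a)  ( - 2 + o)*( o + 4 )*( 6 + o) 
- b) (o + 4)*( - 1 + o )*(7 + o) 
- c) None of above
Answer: c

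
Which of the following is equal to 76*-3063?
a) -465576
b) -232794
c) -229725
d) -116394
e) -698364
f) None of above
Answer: f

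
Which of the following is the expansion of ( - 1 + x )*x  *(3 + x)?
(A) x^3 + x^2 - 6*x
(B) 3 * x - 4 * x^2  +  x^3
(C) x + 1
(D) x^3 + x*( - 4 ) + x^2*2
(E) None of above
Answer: E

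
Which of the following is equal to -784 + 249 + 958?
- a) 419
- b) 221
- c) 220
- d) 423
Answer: d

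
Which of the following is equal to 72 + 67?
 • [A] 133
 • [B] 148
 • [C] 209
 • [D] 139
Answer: D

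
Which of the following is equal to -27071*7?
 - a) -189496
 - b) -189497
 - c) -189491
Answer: b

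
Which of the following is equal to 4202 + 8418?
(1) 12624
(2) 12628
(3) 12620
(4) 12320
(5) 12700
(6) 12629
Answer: 3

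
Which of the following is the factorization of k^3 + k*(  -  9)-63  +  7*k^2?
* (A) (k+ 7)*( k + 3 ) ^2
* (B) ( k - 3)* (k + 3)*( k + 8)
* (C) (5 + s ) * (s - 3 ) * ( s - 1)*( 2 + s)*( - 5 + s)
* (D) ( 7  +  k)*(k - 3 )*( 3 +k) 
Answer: D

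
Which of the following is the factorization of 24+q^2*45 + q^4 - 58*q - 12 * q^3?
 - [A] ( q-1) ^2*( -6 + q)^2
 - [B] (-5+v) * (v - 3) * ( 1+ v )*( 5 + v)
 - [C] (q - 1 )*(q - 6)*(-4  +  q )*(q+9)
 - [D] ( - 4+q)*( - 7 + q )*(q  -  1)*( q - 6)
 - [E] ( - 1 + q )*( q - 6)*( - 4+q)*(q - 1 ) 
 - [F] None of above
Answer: E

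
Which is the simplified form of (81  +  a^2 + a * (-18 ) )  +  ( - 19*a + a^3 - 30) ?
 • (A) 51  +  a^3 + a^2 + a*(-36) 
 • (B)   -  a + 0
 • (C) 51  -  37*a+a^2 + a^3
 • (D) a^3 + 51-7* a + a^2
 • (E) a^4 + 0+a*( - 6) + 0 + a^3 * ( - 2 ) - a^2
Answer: C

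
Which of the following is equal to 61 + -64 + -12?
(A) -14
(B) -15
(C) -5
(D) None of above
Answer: B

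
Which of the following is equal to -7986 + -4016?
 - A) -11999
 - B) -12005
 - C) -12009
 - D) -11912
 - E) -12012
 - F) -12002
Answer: F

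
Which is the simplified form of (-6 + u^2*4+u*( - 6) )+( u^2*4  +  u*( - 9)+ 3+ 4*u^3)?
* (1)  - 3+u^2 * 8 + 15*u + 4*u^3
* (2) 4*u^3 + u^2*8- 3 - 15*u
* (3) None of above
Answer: 2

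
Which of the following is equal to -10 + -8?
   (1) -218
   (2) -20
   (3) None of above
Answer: 3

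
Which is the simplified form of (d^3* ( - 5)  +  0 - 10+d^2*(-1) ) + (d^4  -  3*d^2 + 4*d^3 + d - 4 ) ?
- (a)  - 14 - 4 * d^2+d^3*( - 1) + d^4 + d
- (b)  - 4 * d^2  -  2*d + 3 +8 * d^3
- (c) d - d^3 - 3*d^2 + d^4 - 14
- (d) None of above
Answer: a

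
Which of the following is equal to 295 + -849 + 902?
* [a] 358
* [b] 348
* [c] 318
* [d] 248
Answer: b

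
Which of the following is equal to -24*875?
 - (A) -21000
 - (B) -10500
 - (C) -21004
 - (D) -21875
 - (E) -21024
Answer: A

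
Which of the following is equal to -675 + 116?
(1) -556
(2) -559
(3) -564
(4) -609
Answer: 2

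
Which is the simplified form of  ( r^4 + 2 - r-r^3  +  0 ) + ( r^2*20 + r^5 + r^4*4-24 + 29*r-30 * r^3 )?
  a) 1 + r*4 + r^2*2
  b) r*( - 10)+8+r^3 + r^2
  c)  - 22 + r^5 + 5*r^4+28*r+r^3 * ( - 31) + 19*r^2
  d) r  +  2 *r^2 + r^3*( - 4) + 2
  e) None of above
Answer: e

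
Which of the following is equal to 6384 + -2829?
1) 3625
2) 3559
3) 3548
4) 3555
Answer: 4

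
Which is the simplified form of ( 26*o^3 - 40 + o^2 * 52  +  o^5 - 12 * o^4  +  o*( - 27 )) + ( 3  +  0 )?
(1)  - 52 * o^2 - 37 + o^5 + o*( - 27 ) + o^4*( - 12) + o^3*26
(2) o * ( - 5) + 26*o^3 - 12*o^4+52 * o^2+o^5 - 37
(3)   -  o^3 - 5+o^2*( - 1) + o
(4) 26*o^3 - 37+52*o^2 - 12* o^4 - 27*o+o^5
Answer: 4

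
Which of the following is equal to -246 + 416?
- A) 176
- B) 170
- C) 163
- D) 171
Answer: B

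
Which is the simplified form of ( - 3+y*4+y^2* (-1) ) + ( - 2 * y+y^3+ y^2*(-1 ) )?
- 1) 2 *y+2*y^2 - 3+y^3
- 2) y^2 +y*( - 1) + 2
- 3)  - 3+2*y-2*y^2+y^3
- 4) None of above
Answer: 3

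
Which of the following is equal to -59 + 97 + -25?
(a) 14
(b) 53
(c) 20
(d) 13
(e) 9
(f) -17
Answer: d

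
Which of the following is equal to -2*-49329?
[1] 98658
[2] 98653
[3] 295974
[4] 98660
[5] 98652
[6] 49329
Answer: 1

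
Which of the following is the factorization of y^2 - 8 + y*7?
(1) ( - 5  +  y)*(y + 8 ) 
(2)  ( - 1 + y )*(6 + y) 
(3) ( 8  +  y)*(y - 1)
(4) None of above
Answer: 3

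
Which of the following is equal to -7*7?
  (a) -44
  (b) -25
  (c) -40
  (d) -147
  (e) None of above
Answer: e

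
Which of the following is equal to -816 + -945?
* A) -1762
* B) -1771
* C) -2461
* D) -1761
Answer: D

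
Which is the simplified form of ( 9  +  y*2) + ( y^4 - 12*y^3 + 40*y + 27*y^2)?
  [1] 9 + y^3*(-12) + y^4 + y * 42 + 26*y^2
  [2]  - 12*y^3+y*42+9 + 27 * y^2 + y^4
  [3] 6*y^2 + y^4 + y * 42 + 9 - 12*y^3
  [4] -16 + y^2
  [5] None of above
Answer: 2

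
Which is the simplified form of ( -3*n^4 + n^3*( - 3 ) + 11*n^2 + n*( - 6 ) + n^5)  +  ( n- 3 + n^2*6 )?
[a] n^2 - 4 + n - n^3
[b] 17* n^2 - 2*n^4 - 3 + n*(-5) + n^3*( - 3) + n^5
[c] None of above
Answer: c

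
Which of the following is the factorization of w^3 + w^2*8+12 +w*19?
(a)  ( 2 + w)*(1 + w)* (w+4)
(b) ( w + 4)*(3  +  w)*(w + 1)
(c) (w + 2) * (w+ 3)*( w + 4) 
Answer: b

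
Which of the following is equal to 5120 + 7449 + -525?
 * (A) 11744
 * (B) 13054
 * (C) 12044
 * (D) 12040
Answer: C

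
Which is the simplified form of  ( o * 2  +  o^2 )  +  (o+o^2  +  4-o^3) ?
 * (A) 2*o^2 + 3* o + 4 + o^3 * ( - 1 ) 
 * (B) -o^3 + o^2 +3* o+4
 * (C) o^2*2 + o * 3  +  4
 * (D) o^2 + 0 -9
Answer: A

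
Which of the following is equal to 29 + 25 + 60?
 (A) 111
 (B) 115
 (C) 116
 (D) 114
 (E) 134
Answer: D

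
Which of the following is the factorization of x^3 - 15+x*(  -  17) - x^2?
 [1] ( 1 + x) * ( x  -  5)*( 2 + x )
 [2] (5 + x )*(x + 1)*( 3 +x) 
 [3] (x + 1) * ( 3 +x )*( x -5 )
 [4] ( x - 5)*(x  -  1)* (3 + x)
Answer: 3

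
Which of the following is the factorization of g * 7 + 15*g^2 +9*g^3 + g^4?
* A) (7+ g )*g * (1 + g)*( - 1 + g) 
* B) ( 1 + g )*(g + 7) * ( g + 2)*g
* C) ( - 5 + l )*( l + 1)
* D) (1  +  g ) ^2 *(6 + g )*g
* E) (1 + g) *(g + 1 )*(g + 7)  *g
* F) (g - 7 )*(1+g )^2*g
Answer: E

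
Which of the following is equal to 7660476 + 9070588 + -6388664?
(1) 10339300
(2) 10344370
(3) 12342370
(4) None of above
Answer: 4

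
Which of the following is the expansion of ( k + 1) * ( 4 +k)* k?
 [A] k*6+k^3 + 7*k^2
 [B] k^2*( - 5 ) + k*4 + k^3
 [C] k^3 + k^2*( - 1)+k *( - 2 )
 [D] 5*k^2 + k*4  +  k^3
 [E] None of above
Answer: D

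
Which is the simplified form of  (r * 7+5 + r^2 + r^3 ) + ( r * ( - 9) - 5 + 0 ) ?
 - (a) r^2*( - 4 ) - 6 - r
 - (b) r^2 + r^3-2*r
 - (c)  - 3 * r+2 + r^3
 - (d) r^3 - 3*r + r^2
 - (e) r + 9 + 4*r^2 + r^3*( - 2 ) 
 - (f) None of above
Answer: b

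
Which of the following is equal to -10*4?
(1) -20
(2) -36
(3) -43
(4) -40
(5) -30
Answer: 4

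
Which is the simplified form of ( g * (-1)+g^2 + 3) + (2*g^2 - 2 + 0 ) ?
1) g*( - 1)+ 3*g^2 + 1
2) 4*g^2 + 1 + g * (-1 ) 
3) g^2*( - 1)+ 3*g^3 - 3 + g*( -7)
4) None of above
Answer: 1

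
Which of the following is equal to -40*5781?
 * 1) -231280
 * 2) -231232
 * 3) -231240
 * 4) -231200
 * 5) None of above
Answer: 3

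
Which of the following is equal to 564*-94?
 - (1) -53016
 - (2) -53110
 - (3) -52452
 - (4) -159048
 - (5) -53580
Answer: 1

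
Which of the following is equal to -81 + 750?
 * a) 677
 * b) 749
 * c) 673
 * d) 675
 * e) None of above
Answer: e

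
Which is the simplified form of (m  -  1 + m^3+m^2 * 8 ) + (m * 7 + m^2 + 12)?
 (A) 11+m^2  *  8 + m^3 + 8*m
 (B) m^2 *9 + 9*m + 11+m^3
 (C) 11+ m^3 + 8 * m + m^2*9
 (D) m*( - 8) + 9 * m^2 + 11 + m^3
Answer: C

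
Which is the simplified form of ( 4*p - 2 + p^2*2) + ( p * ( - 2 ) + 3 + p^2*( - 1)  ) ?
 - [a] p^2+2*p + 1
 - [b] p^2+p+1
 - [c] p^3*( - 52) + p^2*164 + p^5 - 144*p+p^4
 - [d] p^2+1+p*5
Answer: a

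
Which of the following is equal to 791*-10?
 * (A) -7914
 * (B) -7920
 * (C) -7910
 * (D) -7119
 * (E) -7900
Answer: C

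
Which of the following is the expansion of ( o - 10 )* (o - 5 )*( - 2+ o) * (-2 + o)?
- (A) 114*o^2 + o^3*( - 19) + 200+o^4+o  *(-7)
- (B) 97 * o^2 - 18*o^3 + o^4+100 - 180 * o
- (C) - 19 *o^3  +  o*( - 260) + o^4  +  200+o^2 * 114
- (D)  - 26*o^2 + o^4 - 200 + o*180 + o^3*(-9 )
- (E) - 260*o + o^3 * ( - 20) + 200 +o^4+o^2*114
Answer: C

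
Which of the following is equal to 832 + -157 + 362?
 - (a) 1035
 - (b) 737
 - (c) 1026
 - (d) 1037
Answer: d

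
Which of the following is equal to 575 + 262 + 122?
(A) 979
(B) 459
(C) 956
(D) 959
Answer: D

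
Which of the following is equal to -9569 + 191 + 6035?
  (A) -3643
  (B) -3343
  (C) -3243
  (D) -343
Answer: B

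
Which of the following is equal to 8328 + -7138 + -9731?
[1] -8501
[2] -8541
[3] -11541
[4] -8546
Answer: 2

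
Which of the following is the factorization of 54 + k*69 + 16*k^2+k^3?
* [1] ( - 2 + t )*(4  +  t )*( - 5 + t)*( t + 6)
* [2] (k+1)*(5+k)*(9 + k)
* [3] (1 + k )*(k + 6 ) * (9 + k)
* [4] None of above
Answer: 3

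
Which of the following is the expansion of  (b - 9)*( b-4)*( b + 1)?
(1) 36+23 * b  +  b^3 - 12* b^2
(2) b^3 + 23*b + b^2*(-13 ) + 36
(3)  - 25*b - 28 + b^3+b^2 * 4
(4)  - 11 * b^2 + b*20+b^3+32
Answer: 1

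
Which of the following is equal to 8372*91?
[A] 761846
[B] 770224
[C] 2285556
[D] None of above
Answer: D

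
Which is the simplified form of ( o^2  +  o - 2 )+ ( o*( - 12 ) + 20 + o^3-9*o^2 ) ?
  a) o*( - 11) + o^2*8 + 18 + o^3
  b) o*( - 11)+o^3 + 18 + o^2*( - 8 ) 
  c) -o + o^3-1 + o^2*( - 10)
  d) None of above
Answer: b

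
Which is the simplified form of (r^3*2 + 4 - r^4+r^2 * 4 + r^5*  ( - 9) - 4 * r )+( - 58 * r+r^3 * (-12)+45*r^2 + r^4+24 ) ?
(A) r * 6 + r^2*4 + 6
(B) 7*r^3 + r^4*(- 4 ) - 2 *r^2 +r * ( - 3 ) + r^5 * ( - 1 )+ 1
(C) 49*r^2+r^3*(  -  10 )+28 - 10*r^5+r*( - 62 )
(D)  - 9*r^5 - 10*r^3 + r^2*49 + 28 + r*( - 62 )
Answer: D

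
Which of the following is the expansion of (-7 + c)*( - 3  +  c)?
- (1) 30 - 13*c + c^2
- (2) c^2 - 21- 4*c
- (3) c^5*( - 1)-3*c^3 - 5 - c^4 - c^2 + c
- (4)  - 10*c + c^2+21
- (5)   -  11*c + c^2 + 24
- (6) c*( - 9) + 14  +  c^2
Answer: 4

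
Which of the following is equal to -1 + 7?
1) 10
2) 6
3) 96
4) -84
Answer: 2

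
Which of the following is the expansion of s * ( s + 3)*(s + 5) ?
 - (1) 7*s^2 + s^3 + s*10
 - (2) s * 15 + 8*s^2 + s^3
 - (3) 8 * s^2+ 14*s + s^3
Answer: 2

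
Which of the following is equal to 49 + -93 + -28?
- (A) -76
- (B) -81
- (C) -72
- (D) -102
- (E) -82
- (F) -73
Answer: C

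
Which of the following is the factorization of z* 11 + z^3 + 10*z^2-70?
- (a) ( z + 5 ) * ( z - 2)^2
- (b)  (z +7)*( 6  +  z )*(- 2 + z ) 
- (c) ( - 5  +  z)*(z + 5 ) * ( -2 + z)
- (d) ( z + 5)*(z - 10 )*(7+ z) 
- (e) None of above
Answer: e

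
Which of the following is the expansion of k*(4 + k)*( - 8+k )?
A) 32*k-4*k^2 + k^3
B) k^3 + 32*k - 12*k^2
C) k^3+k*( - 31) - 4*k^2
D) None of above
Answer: D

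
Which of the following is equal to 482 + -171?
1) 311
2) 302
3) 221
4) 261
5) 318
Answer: 1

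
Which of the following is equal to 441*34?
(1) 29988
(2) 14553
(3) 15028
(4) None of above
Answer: 4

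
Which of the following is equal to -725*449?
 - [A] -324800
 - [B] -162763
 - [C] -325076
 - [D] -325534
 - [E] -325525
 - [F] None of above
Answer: E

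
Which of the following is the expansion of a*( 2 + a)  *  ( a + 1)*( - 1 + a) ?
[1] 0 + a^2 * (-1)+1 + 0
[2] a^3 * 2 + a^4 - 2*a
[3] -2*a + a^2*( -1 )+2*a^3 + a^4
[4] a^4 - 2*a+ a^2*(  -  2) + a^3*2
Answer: 3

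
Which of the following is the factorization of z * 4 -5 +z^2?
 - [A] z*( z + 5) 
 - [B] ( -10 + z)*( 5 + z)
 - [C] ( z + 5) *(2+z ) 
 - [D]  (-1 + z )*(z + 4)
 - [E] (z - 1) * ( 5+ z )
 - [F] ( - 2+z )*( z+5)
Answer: E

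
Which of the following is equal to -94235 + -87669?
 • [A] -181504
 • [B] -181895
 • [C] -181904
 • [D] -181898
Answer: C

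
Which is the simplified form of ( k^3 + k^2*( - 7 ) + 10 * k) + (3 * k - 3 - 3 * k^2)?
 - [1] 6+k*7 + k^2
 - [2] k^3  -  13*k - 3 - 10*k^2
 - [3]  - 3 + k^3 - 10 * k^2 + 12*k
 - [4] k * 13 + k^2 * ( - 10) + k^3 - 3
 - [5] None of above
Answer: 4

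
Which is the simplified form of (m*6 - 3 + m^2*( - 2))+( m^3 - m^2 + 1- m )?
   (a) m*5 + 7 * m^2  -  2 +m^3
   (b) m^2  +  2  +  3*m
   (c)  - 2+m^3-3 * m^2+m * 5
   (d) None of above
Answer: c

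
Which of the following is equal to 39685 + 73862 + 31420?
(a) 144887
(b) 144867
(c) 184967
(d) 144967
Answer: d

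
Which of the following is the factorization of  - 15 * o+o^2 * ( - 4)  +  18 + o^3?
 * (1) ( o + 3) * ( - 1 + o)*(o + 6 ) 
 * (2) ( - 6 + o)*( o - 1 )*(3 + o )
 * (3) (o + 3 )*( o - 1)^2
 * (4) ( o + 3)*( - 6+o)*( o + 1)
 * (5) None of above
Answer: 2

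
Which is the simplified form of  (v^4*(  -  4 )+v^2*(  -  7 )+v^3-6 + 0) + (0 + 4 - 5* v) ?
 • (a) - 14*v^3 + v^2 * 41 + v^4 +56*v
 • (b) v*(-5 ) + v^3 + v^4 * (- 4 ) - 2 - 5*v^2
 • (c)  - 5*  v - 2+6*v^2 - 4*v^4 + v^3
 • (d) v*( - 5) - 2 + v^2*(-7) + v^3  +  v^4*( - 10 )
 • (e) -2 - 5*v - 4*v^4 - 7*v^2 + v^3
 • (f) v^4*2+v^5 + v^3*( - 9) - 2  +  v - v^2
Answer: e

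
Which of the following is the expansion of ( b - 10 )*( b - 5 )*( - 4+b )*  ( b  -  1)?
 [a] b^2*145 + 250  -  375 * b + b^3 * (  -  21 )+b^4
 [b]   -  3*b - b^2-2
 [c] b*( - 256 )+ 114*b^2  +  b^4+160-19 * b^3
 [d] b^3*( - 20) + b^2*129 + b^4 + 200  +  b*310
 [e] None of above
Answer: e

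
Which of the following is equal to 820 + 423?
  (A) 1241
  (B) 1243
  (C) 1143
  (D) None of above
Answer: B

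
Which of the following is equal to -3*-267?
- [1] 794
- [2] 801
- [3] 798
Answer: 2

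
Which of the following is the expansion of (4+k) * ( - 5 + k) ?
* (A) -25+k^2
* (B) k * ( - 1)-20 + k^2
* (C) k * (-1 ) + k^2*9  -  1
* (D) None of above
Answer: B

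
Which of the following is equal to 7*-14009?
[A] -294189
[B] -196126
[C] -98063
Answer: C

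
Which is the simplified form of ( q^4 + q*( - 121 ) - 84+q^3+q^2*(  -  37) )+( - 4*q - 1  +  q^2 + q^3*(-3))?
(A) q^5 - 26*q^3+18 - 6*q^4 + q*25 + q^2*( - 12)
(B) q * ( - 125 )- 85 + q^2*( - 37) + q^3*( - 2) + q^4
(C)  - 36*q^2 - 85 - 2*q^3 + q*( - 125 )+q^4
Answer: C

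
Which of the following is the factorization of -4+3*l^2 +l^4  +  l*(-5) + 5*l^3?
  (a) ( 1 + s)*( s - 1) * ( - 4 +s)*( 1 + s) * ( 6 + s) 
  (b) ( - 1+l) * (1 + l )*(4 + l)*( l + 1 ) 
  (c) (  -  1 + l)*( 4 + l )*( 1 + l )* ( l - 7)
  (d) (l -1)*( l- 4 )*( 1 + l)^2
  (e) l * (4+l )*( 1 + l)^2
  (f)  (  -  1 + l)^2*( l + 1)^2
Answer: b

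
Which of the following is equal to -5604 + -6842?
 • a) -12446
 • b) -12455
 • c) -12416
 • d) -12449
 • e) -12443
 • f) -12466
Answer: a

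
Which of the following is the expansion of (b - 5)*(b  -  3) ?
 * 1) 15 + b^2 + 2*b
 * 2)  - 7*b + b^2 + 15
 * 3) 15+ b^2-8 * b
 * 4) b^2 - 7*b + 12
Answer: 3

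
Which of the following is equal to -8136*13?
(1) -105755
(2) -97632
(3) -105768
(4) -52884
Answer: 3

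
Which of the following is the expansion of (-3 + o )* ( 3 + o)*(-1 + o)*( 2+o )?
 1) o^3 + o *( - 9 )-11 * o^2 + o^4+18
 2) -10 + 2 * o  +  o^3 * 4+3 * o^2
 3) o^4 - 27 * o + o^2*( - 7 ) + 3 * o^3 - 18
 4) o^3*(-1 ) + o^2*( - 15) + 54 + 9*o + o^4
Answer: 1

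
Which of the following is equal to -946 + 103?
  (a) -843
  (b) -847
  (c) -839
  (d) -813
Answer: a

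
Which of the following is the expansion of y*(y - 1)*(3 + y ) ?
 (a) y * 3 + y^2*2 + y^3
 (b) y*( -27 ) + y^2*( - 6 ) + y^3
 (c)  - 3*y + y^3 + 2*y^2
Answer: c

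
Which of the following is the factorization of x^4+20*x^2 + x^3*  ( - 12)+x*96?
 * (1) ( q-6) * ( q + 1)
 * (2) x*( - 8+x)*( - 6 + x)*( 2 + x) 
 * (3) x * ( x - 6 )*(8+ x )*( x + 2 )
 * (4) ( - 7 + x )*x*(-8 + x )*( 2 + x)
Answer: 2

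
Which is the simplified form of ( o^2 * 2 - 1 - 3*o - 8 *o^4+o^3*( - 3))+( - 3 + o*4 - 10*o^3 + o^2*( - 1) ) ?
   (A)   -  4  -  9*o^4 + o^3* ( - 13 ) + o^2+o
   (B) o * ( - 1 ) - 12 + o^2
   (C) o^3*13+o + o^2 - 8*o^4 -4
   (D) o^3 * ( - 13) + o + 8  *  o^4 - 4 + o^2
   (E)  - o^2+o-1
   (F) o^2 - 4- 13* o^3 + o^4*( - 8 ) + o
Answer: F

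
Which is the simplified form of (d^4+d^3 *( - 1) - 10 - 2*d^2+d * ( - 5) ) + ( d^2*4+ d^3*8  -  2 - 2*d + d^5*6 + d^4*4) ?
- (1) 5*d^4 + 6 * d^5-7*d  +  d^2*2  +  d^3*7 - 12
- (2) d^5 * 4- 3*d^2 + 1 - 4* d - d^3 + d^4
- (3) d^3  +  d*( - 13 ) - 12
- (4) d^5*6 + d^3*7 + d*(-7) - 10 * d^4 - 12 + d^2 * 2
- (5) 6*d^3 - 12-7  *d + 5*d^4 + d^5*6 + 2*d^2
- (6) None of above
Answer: 1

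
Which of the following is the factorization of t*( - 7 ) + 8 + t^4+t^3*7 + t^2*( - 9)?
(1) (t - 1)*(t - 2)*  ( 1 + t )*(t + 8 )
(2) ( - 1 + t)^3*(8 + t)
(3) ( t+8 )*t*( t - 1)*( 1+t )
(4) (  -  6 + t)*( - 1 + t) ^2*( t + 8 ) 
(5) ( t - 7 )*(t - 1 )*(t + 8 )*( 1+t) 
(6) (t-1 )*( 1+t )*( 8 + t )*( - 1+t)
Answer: 6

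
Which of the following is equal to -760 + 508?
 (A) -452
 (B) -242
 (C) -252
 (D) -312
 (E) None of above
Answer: C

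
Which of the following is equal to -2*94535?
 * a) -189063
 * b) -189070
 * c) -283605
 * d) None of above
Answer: b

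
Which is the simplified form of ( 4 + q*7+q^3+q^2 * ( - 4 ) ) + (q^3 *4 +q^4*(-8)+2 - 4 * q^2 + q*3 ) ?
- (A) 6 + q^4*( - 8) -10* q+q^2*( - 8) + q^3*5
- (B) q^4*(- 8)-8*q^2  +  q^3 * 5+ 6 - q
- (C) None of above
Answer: C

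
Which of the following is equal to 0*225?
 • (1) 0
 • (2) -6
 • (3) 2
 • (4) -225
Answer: 1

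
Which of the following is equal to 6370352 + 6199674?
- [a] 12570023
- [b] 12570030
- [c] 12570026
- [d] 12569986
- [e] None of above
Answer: c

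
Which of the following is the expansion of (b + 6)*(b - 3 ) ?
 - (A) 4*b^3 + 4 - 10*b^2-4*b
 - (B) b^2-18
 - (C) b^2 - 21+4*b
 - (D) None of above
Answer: D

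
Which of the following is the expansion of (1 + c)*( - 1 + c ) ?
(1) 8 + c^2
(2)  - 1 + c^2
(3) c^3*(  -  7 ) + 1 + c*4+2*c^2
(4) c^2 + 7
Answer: 2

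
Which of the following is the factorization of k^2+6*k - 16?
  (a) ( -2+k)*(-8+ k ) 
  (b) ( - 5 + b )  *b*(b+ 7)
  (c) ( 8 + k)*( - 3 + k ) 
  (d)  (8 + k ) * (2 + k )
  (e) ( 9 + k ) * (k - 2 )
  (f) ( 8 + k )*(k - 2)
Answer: f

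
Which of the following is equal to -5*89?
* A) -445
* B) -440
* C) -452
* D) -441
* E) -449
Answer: A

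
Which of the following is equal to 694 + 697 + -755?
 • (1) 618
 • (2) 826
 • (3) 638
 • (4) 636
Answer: 4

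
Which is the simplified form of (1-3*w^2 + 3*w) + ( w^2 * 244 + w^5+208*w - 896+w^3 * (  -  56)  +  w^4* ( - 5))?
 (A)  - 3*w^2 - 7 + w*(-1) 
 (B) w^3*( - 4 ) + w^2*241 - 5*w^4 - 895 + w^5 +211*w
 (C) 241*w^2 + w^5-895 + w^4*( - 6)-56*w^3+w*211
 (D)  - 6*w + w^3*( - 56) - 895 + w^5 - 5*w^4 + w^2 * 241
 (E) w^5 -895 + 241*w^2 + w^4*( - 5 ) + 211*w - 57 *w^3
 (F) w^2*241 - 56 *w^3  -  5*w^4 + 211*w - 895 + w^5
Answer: F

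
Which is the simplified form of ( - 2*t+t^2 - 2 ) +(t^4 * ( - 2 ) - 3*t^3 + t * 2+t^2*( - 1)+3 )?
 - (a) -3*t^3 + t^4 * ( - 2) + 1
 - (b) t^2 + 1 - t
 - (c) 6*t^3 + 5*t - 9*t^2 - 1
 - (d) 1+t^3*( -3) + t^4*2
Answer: a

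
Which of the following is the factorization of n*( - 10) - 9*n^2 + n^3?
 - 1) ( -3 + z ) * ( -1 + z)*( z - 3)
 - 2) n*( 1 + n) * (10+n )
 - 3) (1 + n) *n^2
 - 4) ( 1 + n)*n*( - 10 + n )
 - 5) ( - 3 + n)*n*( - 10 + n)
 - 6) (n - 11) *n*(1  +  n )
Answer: 4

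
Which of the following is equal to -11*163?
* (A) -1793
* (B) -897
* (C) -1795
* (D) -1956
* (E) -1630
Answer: A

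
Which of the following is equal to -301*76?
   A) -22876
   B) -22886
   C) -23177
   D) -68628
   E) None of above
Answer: A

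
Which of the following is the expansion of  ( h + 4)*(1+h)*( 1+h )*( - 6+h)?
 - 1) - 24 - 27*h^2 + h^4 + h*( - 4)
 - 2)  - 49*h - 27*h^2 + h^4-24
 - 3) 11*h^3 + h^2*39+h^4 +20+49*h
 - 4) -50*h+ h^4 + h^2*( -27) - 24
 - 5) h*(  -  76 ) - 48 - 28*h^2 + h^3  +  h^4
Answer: 4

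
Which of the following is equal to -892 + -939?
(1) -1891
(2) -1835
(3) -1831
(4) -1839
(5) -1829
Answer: 3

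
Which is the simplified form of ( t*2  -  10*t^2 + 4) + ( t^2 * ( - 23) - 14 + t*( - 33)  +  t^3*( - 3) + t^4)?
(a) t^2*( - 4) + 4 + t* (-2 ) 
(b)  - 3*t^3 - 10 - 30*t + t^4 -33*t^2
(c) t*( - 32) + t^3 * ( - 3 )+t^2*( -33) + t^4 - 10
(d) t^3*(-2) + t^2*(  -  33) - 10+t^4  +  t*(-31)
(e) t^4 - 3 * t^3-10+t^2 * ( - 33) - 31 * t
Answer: e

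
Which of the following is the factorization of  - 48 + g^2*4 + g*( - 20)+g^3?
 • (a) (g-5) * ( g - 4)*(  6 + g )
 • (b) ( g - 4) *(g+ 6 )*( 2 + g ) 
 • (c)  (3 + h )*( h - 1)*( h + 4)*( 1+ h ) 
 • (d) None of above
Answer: b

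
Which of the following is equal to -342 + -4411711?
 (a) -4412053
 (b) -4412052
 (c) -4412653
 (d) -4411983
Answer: a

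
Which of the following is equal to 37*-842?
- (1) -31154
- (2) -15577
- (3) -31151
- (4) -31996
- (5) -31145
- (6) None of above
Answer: 1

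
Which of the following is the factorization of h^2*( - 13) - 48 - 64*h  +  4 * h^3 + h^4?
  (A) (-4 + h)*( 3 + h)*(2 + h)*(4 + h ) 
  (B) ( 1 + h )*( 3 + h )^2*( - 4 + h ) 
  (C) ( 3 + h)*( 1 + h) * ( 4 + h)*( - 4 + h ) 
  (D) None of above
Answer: C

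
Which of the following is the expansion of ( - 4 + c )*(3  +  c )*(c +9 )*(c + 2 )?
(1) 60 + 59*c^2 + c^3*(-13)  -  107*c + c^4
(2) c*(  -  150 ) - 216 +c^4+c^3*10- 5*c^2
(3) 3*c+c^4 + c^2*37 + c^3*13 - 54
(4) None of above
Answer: 2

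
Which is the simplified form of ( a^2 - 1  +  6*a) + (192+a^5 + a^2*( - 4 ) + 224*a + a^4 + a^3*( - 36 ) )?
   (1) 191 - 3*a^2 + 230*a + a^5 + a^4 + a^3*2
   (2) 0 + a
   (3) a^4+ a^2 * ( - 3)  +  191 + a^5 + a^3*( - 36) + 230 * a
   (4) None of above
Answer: 3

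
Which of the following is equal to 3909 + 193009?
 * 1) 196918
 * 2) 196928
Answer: 1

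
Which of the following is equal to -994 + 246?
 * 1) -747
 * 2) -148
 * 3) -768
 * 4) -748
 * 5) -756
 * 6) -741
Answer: 4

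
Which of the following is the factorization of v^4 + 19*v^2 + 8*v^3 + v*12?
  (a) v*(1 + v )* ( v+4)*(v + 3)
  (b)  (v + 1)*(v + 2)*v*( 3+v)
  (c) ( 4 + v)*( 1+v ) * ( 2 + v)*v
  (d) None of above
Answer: a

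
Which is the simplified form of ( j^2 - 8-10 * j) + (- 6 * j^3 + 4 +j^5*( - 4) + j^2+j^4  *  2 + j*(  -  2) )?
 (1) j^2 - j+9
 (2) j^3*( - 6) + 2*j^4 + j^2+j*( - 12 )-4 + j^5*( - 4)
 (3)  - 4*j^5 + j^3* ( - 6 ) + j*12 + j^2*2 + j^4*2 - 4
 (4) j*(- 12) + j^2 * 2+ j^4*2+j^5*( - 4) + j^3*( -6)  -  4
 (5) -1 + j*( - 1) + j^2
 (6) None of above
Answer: 4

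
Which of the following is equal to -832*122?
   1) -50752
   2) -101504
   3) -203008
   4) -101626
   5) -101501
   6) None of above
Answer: 2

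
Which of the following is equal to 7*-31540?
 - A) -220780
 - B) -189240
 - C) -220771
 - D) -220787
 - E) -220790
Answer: A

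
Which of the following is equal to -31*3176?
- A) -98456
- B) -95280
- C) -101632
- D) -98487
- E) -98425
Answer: A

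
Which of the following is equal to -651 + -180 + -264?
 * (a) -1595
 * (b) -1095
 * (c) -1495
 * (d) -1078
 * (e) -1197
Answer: b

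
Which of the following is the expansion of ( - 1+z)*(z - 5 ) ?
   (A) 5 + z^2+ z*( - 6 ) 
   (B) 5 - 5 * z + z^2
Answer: A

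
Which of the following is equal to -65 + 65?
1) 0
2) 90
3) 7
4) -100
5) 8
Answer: 1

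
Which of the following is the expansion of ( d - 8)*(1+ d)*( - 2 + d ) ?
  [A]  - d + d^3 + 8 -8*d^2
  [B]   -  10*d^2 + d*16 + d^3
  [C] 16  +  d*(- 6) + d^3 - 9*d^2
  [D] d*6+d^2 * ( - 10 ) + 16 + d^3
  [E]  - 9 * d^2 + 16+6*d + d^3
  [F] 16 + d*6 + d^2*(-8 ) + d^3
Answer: E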